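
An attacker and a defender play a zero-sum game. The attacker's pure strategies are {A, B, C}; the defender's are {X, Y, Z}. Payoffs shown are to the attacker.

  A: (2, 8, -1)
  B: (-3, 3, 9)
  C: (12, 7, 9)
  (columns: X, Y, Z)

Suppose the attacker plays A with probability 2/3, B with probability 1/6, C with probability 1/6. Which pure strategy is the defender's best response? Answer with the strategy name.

Z

If the defender plays X, the attacker's expected payoff is (2/3)·2 + (1/6)·(-3) + (1/6)·12 = 17/6.
If the defender plays Y, the attacker's expected payoff is (2/3)·8 + (1/6)·3 + (1/6)·7 = 7.
If the defender plays Z, the attacker's expected payoff is (2/3)·(-1) + (1/6)·9 + (1/6)·9 = 7/3.
The defender minimizes the attacker's payoff; the smallest is 7/3, so the best response is Z.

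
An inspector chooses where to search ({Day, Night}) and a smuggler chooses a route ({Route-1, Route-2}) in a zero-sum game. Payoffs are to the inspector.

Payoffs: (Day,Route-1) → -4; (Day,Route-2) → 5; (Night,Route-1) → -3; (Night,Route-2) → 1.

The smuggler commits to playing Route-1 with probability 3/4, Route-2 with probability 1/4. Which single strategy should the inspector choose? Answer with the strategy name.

Day

Expected payoff of Day: (3/4)·(-4) + (1/4)·5 = -7/4.
Expected payoff of Night: (3/4)·(-3) + (1/4)·1 = -2.
The largest is -7/4, so the inspector's best response is Day.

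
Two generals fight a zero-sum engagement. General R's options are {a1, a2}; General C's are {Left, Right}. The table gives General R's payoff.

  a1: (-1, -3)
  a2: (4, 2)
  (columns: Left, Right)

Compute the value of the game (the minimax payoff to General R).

Row minima: a1 → -3, a2 → 2; maximin = 2.
Column maxima: Left → 4, Right → 2; minimax = 2.
Since maximin = minimax = 2, there is a saddle point and the value is 2.

2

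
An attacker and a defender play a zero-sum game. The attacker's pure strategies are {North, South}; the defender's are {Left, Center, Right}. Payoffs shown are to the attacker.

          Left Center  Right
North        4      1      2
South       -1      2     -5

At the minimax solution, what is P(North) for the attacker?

7/8

Row minima: North → 1, South → -5; maximin = 1.
Column maxima: Left → 4, Center → 2, Right → 2; minimax = 2.
1 ≠ 2, so there is no saddle point; optimal play is mixed.
Left is strictly dominated by Right (it gives the attacker strictly more in every row), so the defender never plays it.
On the remaining 2×2 (North, South vs Center, Right):
Let the attacker play North with probability p. Expected payoff against Center: 1p + 2(1−p) = −p + 2; against Right: 2p + (-5)(1−p) = 7p − 5.
Setting these equal: −p + 2 = 7p − 5 ⇒ −8p = -7 ⇒ p = 7/8, and the value is (-1)·(7/8) + 2 = 9/8.
For the defender: with q = P(Center), equating North's and South's payoffs gives −q + 2 = 7q − 5 ⇒ q = 7/8.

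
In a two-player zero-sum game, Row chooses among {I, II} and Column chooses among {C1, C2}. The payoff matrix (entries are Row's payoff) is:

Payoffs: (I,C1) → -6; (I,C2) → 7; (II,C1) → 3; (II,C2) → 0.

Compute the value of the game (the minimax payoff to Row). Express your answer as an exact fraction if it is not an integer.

21/16

Row minima: I → -6, II → 0; maximin = 0.
Column maxima: C1 → 3, C2 → 7; minimax = 3.
0 ≠ 3, so there is no saddle point; optimal play is mixed.
Let Row play I with probability p. Expected payoff against C1: (-6)p + 3(1−p) = −9p + 3; against C2: 7p + 0(1−p) = 7p.
Setting these equal: −9p + 3 = 7p ⇒ −16p = -3 ⇒ p = 3/16, and the value is (-9)·(3/16) + 3 = 21/16.
For Column: with q = P(C1), equating I's and II's payoffs gives −13q + 7 = 3q ⇒ q = 7/16.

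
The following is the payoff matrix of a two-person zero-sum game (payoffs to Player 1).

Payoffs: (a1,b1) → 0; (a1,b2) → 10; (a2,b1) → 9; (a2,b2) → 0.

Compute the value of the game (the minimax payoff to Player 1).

90/19

Row minima: a1 → 0, a2 → 0; maximin = 0.
Column maxima: b1 → 9, b2 → 10; minimax = 9.
0 ≠ 9, so there is no saddle point; optimal play is mixed.
Let Player 1 play a1 with probability p. Expected payoff against b1: 0p + 9(1−p) = −9p + 9; against b2: 10p + 0(1−p) = 10p.
Setting these equal: −9p + 9 = 10p ⇒ −19p = -9 ⇒ p = 9/19, and the value is (-9)·(9/19) + 9 = 90/19.
For Player 2: with q = P(b1), equating a1's and a2's payoffs gives −10q + 10 = 9q ⇒ q = 10/19.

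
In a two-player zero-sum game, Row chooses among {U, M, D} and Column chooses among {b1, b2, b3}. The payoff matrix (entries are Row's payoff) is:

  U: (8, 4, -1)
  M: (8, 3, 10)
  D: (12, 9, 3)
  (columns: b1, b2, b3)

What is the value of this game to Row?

81/13

Row minima: U → -1, M → 3, D → 3; maximin = 3.
Column maxima: b1 → 12, b2 → 9, b3 → 10; minimax = 9.
3 ≠ 9, so there is no saddle point; optimal play is mixed.
U is strictly dominated by D, so Row never plays it.
b1 is strictly dominated by b2 (it gives Row strictly more in every row), so Column never plays it.
On the remaining 2×2 (M, D vs b2, b3):
Let Row play M with probability p. Expected payoff against b2: 3p + 9(1−p) = −6p + 9; against b3: 10p + 3(1−p) = 7p + 3.
Setting these equal: −6p + 9 = 7p + 3 ⇒ −13p = -6 ⇒ p = 6/13, and the value is (-6)·(6/13) + 9 = 81/13.
For Column: with q = P(b2), equating M's and D's payoffs gives −7q + 10 = 6q + 3 ⇒ q = 7/13.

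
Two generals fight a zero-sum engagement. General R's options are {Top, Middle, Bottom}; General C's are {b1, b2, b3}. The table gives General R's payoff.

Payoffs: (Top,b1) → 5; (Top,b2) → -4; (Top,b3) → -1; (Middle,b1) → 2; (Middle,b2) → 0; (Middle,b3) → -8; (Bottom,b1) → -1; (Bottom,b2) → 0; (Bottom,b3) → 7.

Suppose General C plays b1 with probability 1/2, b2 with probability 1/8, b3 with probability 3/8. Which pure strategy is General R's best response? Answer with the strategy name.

Expected payoff of Top: (1/2)·5 + (1/8)·(-4) + (3/8)·(-1) = 13/8.
Expected payoff of Middle: (1/2)·2 + (1/8)·0 + (3/8)·(-8) = -2.
Expected payoff of Bottom: (1/2)·(-1) + (1/8)·0 + (3/8)·7 = 17/8.
The largest is 17/8, so General R's best response is Bottom.

Bottom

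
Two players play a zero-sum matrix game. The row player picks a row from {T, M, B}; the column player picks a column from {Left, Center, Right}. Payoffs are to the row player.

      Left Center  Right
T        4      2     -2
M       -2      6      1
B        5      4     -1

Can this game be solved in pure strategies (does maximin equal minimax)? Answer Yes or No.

No

Row minima: T → -2, M → -2, B → -1; maximin = -1.
Column maxima: Left → 5, Center → 6, Right → 1; minimax = 1.
-1 ≠ 1, so no pure-strategy equilibrium exists.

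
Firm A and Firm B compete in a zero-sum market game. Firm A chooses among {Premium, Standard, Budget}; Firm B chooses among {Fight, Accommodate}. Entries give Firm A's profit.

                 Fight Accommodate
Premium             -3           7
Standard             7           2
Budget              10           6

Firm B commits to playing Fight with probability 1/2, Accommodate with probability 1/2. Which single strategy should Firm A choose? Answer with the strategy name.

Budget

Expected payoff of Premium: (1/2)·(-3) + (1/2)·7 = 2.
Expected payoff of Standard: (1/2)·7 + (1/2)·2 = 9/2.
Expected payoff of Budget: (1/2)·10 + (1/2)·6 = 8.
The largest is 8, so Firm A's best response is Budget.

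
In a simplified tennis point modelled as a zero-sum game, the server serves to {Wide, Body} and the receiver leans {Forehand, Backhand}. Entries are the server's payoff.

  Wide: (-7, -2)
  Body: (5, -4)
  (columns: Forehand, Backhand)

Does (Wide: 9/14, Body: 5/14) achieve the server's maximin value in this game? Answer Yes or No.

Yes

Against Forehand this mix gives (9/14)·(-7) + (5/14)·5 = -19/7.
Against Backhand this mix gives (9/14)·(-2) + (5/14)·(-4) = -19/7.
All of the receiver's active replies (Forehand, Backhand) yield -19/7, and no column does worse for the server. The mix makes the receiver indifferent and guarantees -19/7, so it is optimal.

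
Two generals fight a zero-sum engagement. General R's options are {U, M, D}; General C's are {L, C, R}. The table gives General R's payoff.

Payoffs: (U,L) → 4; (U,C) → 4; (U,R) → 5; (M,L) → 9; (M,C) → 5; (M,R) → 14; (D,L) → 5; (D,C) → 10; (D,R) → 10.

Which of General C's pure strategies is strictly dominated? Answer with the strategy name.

R

L holds General R's payoff strictly below R in every row: 4 < 5, 9 < 14, 5 < 10.
So R is strictly dominated for General C.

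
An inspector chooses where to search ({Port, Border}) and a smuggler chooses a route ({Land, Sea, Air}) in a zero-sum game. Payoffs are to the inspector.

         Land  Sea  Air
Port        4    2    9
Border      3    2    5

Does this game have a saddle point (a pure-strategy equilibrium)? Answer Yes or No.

Yes

Row minima: Port → 2, Border → 2; maximin = 2.
Column maxima: Land → 4, Sea → 2, Air → 9; minimax = 2.
maximin = minimax = 2, so a saddle point exists.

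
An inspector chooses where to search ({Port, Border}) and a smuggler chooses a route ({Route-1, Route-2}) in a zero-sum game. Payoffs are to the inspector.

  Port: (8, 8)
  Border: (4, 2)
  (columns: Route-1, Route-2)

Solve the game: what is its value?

8

Row minima: Port → 8, Border → 2; maximin = 8.
Column maxima: Route-1 → 8, Route-2 → 8; minimax = 8.
Since maximin = minimax = 8, there is a saddle point and the value is 8.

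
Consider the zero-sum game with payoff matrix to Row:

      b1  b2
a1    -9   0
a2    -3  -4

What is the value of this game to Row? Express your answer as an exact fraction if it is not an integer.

-18/5

Row minima: a1 → -9, a2 → -4; maximin = -4.
Column maxima: b1 → -3, b2 → 0; minimax = -3.
-4 ≠ -3, so there is no saddle point; optimal play is mixed.
Let Row play a1 with probability p. Expected payoff against b1: (-9)p + (-3)(1−p) = −6p − 3; against b2: 0p + (-4)(1−p) = 4p − 4.
Setting these equal: −6p − 3 = 4p − 4 ⇒ −10p = -1 ⇒ p = 1/10, and the value is (-6)·(1/10) − 3 = -18/5.
For Column: with q = P(b1), equating a1's and a2's payoffs gives −9q = q − 4 ⇒ q = 2/5.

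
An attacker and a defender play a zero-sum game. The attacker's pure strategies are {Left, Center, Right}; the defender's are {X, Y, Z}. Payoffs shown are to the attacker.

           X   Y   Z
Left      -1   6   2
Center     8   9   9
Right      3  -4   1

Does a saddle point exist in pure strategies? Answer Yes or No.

Row minima: Left → -1, Center → 8, Right → -4; maximin = 8.
Column maxima: X → 8, Y → 9, Z → 9; minimax = 8.
maximin = minimax = 8, so a saddle point exists.

Yes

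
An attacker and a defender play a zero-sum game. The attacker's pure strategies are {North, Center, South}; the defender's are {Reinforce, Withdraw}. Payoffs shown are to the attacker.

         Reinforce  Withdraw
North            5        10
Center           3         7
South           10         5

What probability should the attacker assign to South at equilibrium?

1/2

Row minima: North → 5, Center → 3, South → 5; maximin = 5.
Column maxima: Reinforce → 10, Withdraw → 10; minimax = 10.
5 ≠ 10, so there is no saddle point; optimal play is mixed.
Center is strictly dominated by North, so the attacker never plays it.
On the remaining 2×2 (North, South vs Reinforce, Withdraw):
Let the attacker play North with probability p. Expected payoff against Reinforce: 5p + 10(1−p) = −5p + 10; against Withdraw: 10p + 5(1−p) = 5p + 5.
Setting these equal: −5p + 10 = 5p + 5 ⇒ −10p = -5 ⇒ p = 1/2, and the value is (-5)·(1/2) + 10 = 15/2.
For the defender: with q = P(Reinforce), equating North's and South's payoffs gives −5q + 10 = 5q + 5 ⇒ q = 1/2.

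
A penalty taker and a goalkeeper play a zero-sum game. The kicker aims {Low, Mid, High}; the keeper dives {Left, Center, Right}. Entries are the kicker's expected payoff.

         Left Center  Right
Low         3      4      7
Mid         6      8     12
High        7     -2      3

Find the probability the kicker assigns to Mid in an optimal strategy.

Row minima: Low → 3, Mid → 6, High → -2; maximin = 6.
Column maxima: Left → 7, Center → 8, Right → 12; minimax = 7.
6 ≠ 7, so there is no saddle point; optimal play is mixed.
Low is strictly dominated by Mid, so the kicker never plays it.
Right is strictly dominated by Center (it gives the kicker strictly more in every row), so the keeper never plays it.
On the remaining 2×2 (Mid, High vs Left, Center):
Let the kicker play Mid with probability p. Expected payoff against Left: 6p + 7(1−p) = −p + 7; against Center: 8p + (-2)(1−p) = 10p − 2.
Setting these equal: −p + 7 = 10p − 2 ⇒ −11p = -9 ⇒ p = 9/11, and the value is (-1)·(9/11) + 7 = 68/11.
For the keeper: with q = P(Left), equating Mid's and High's payoffs gives −2q + 8 = 9q − 2 ⇒ q = 10/11.

9/11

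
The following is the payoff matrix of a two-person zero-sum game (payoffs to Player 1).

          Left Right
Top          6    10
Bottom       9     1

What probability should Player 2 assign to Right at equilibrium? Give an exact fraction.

1/4

Row minima: Top → 6, Bottom → 1; maximin = 6.
Column maxima: Left → 9, Right → 10; minimax = 9.
6 ≠ 9, so there is no saddle point; optimal play is mixed.
Let Player 1 play Top with probability p. Expected payoff against Left: 6p + 9(1−p) = −3p + 9; against Right: 10p + 1(1−p) = 9p + 1.
Setting these equal: −3p + 9 = 9p + 1 ⇒ −12p = -8 ⇒ p = 2/3, and the value is (-3)·(2/3) + 9 = 7.
For Player 2: with q = P(Left), equating Top's and Bottom's payoffs gives −4q + 10 = 8q + 1 ⇒ q = 3/4.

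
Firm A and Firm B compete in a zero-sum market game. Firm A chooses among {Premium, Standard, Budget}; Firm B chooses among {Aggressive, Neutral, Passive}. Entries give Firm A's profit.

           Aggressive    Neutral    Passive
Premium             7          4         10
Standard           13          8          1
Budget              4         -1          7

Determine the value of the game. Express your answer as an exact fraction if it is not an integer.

76/13

Row minima: Premium → 4, Standard → 1, Budget → -1; maximin = 4.
Column maxima: Aggressive → 13, Neutral → 8, Passive → 10; minimax = 8.
4 ≠ 8, so there is no saddle point; optimal play is mixed.
Budget is strictly dominated by Premium, so Firm A never plays it.
Aggressive is strictly dominated by Neutral (it gives Firm A strictly more in every row), so Firm B never plays it.
On the remaining 2×2 (Premium, Standard vs Neutral, Passive):
Let Firm A play Premium with probability p. Expected payoff against Neutral: 4p + 8(1−p) = −4p + 8; against Passive: 10p + 1(1−p) = 9p + 1.
Setting these equal: −4p + 8 = 9p + 1 ⇒ −13p = -7 ⇒ p = 7/13, and the value is (-4)·(7/13) + 8 = 76/13.
For Firm B: with q = P(Neutral), equating Premium's and Standard's payoffs gives −6q + 10 = 7q + 1 ⇒ q = 9/13.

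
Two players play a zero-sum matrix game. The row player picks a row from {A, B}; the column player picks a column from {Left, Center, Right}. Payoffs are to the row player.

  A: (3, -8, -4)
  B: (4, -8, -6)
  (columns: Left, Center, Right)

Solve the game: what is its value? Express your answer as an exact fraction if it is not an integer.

-8

Row minima: A → -8, B → -8; maximin = -8.
Column maxima: Left → 4, Center → -8, Right → -4; minimax = -8.
Since maximin = minimax = -8, there is a saddle point and the value is -8.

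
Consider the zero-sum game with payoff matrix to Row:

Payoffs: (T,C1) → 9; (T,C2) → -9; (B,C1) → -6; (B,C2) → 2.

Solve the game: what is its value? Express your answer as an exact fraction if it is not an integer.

Row minima: T → -9, B → -6; maximin = -6.
Column maxima: C1 → 9, C2 → 2; minimax = 2.
-6 ≠ 2, so there is no saddle point; optimal play is mixed.
Let Row play T with probability p. Expected payoff against C1: 9p + (-6)(1−p) = 15p − 6; against C2: (-9)p + 2(1−p) = −11p + 2.
Setting these equal: 15p − 6 = −11p + 2 ⇒ 26p = 8 ⇒ p = 4/13, and the value is (15)·(4/13) − 6 = -18/13.
For Column: with q = P(C1), equating T's and B's payoffs gives 18q − 9 = −8q + 2 ⇒ q = 11/26.

-18/13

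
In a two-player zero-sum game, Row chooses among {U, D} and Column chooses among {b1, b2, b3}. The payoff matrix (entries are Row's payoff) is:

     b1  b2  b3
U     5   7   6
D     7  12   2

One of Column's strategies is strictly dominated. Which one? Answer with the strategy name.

b2

b1 holds Row's payoff strictly below b2 in every row: 5 < 7, 7 < 12.
So b2 is strictly dominated for Column.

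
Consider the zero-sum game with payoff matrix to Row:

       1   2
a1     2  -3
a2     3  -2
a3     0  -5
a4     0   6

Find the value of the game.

18/11

Row minima: a1 → -3, a2 → -2, a3 → -5, a4 → 0; maximin = 0.
Column maxima: 1 → 3, 2 → 6; minimax = 3.
0 ≠ 3, so there is no saddle point; optimal play is mixed.
a1 is strictly dominated by a2, so Row never plays it.
a3 is strictly dominated by a2, so Row never plays it.
On the remaining 2×2 (a2, a4 vs 1, 2):
Let Row play a2 with probability p. Expected payoff against 1: 3p + 0(1−p) = 3p; against 2: (-2)p + 6(1−p) = −8p + 6.
Setting these equal: 3p = −8p + 6 ⇒ 11p = 6 ⇒ p = 6/11, and the value is (3)·(6/11) = 18/11.
For Column: with q = P(1), equating a2's and a4's payoffs gives 5q − 2 = −6q + 6 ⇒ q = 8/11.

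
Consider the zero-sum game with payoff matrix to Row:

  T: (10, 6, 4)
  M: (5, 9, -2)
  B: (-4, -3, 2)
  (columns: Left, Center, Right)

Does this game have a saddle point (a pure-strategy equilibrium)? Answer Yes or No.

Row minima: T → 4, M → -2, B → -4; maximin = 4.
Column maxima: Left → 10, Center → 9, Right → 4; minimax = 4.
maximin = minimax = 4, so a saddle point exists.

Yes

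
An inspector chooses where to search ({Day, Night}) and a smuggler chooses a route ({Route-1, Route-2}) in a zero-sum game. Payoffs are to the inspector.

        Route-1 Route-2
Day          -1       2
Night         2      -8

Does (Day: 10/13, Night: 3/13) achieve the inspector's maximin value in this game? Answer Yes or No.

Yes

Against Route-1 this mix gives (10/13)·(-1) + (3/13)·2 = -4/13.
Against Route-2 this mix gives (10/13)·2 + (3/13)·(-8) = -4/13.
All of the smuggler's active replies (Route-1, Route-2) yield -4/13, and no column does worse for the inspector. The mix makes the smuggler indifferent and guarantees -4/13, so it is optimal.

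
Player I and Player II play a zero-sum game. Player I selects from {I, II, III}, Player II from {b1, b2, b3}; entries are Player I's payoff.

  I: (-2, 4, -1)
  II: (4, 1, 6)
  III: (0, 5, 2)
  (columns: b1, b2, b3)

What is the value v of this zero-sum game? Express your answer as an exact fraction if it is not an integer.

Row minima: I → -2, II → 1, III → 0; maximin = 1.
Column maxima: b1 → 4, b2 → 5, b3 → 6; minimax = 4.
1 ≠ 4, so there is no saddle point; optimal play is mixed.
I is strictly dominated by III, so Player I never plays it.
b3 is strictly dominated by b1 (it gives Player I strictly more in every row), so Player II never plays it.
On the remaining 2×2 (II, III vs b1, b2):
Let Player I play II with probability p. Expected payoff against b1: 4p + 0(1−p) = 4p; against b2: 1p + 5(1−p) = −4p + 5.
Setting these equal: 4p = −4p + 5 ⇒ 8p = 5 ⇒ p = 5/8, and the value is (4)·(5/8) = 5/2.
For Player II: with q = P(b1), equating II's and III's payoffs gives 3q + 1 = −5q + 5 ⇒ q = 1/2.

5/2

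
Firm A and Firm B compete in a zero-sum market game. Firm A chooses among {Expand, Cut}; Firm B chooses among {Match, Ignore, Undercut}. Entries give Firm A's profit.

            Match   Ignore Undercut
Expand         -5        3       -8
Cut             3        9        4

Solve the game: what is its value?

Row minima: Expand → -8, Cut → 3; maximin = 3.
Column maxima: Match → 3, Ignore → 9, Undercut → 4; minimax = 3.
Since maximin = minimax = 3, there is a saddle point and the value is 3.

3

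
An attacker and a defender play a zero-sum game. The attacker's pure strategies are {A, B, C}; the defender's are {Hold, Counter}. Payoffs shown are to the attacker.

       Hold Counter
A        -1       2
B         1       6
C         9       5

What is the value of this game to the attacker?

Row minima: A → -1, B → 1, C → 5; maximin = 5.
Column maxima: Hold → 9, Counter → 6; minimax = 6.
5 ≠ 6, so there is no saddle point; optimal play is mixed.
A is strictly dominated by B, so the attacker never plays it.
On the remaining 2×2 (B, C vs Hold, Counter):
Let the attacker play B with probability p. Expected payoff against Hold: 1p + 9(1−p) = −8p + 9; against Counter: 6p + 5(1−p) = p + 5.
Setting these equal: −8p + 9 = p + 5 ⇒ −9p = -4 ⇒ p = 4/9, and the value is (-8)·(4/9) + 9 = 49/9.
For the defender: with q = P(Hold), equating B's and C's payoffs gives −5q + 6 = 4q + 5 ⇒ q = 1/9.

49/9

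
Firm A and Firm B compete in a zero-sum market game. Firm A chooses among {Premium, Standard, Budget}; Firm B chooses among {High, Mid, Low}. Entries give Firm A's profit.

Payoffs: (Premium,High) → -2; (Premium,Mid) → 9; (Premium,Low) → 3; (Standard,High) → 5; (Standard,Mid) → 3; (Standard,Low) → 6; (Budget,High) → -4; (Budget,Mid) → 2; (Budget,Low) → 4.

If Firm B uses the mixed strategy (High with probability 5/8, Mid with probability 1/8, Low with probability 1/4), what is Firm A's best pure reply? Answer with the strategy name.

Expected payoff of Premium: (5/8)·(-2) + (1/8)·9 + (1/4)·3 = 5/8.
Expected payoff of Standard: (5/8)·5 + (1/8)·3 + (1/4)·6 = 5.
Expected payoff of Budget: (5/8)·(-4) + (1/8)·2 + (1/4)·4 = -5/4.
The largest is 5, so Firm A's best response is Standard.

Standard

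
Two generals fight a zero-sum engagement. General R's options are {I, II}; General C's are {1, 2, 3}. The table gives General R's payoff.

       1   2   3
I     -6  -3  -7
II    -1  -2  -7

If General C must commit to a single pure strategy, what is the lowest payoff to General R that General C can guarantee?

Column maxima: 1 → -1, 2 → -2, 3 → -7.
The smallest of these is -7.

-7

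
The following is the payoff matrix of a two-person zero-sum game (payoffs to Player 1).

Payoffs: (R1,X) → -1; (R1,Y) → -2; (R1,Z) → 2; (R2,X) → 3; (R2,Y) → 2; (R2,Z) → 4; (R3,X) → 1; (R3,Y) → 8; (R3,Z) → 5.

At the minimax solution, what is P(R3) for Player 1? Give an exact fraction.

1/8

Row minima: R1 → -2, R2 → 2, R3 → 1; maximin = 2.
Column maxima: X → 3, Y → 8, Z → 5; minimax = 3.
2 ≠ 3, so there is no saddle point; optimal play is mixed.
R1 is strictly dominated by R2, so Player 1 never plays it.
Z is strictly dominated by X (it gives Player 1 strictly more in every row), so Player 2 never plays it.
On the remaining 2×2 (R2, R3 vs X, Y):
Let Player 1 play R2 with probability p. Expected payoff against X: 3p + 1(1−p) = 2p + 1; against Y: 2p + 8(1−p) = −6p + 8.
Setting these equal: 2p + 1 = −6p + 8 ⇒ 8p = 7 ⇒ p = 7/8, and the value is (2)·(7/8) + 1 = 11/4.
For Player 2: with q = P(X), equating R2's and R3's payoffs gives q + 2 = −7q + 8 ⇒ q = 3/4.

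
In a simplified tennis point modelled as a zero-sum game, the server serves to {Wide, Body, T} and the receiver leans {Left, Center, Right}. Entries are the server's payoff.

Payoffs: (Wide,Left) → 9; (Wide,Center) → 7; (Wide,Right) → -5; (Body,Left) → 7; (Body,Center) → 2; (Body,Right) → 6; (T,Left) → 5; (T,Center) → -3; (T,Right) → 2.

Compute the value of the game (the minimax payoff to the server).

13/4

Row minima: Wide → -5, Body → 2, T → -3; maximin = 2.
Column maxima: Left → 9, Center → 7, Right → 6; minimax = 6.
2 ≠ 6, so there is no saddle point; optimal play is mixed.
T is strictly dominated by Body, so the server never plays it.
Left is strictly dominated by Center (it gives the server strictly more in every row), so the receiver never plays it.
On the remaining 2×2 (Wide, Body vs Center, Right):
Let the server play Wide with probability p. Expected payoff against Center: 7p + 2(1−p) = 5p + 2; against Right: (-5)p + 6(1−p) = −11p + 6.
Setting these equal: 5p + 2 = −11p + 6 ⇒ 16p = 4 ⇒ p = 1/4, and the value is (5)·(1/4) + 2 = 13/4.
For the receiver: with q = P(Center), equating Wide's and Body's payoffs gives 12q − 5 = −4q + 6 ⇒ q = 11/16.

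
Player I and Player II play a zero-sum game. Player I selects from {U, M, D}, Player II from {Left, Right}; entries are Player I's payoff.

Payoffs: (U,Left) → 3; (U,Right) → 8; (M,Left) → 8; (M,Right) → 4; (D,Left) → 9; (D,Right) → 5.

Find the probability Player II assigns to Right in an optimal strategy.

2/3

Row minima: U → 3, M → 4, D → 5; maximin = 5.
Column maxima: Left → 9, Right → 8; minimax = 8.
5 ≠ 8, so there is no saddle point; optimal play is mixed.
M is strictly dominated by D, so Player I never plays it.
On the remaining 2×2 (U, D vs Left, Right):
Let Player I play U with probability p. Expected payoff against Left: 3p + 9(1−p) = −6p + 9; against Right: 8p + 5(1−p) = 3p + 5.
Setting these equal: −6p + 9 = 3p + 5 ⇒ −9p = -4 ⇒ p = 4/9, and the value is (-6)·(4/9) + 9 = 19/3.
For Player II: with q = P(Left), equating U's and D's payoffs gives −5q + 8 = 4q + 5 ⇒ q = 1/3.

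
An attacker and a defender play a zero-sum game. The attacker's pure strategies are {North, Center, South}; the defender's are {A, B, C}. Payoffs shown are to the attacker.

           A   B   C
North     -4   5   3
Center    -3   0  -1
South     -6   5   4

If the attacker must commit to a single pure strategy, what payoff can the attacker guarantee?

-3

Row minima: North → -4, Center → -3, South → -6.
The best of these is -3.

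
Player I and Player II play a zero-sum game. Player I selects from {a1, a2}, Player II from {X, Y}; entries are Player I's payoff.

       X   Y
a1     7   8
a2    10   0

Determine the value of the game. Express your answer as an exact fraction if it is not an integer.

Row minima: a1 → 7, a2 → 0; maximin = 7.
Column maxima: X → 10, Y → 8; minimax = 8.
7 ≠ 8, so there is no saddle point; optimal play is mixed.
Let Player I play a1 with probability p. Expected payoff against X: 7p + 10(1−p) = −3p + 10; against Y: 8p + 0(1−p) = 8p.
Setting these equal: −3p + 10 = 8p ⇒ −11p = -10 ⇒ p = 10/11, and the value is (-3)·(10/11) + 10 = 80/11.
For Player II: with q = P(X), equating a1's and a2's payoffs gives −q + 8 = 10q ⇒ q = 8/11.

80/11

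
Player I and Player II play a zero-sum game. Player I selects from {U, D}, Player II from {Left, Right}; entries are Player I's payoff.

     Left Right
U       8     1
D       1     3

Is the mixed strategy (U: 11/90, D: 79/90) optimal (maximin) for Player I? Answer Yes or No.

Against Left this mix gives (11/90)·8 + (79/90)·1 = 167/90.
Against Right this mix gives (11/90)·1 + (79/90)·3 = 124/45.
Player II will play Left, holding Player I to 167/90. Shifting weight toward the row that does better against Left would raise this floor (the equalizing mix achieves 23/9 against both Left and Right), so the proposed strategy is not optimal.

No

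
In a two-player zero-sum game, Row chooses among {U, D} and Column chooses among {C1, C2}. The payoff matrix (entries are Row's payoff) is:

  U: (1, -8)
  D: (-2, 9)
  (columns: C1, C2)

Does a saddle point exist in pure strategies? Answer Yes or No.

No

Row minima: U → -8, D → -2; maximin = -2.
Column maxima: C1 → 1, C2 → 9; minimax = 1.
-2 ≠ 1, so no pure-strategy equilibrium exists.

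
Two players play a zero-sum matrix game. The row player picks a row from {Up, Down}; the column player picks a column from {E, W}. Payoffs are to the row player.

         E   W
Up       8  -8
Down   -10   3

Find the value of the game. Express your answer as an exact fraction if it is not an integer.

Row minima: Up → -8, Down → -10; maximin = -8.
Column maxima: E → 8, W → 3; minimax = 3.
-8 ≠ 3, so there is no saddle point; optimal play is mixed.
Let the row player play Up with probability p. Expected payoff against E: 8p + (-10)(1−p) = 18p − 10; against W: (-8)p + 3(1−p) = −11p + 3.
Setting these equal: 18p − 10 = −11p + 3 ⇒ 29p = 13 ⇒ p = 13/29, and the value is (18)·(13/29) − 10 = -56/29.
For the column player: with q = P(E), equating Up's and Down's payoffs gives 16q − 8 = −13q + 3 ⇒ q = 11/29.

-56/29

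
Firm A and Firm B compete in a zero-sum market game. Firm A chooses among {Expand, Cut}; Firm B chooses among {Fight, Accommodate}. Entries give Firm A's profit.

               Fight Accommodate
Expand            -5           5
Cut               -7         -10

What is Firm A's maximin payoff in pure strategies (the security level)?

-5

Row minima: Expand → -5, Cut → -10.
The best of these is -5.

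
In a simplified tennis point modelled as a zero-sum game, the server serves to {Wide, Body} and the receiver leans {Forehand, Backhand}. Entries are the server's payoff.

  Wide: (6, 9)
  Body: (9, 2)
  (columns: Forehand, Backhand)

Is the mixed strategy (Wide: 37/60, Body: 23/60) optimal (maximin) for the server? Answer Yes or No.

No

Against Forehand this mix gives (37/60)·6 + (23/60)·9 = 143/20.
Against Backhand this mix gives (37/60)·9 + (23/60)·2 = 379/60.
The receiver will play Backhand, holding the server to 379/60. Shifting weight toward the row that does better against Backhand would raise this floor (the equalizing mix achieves 69/10 against both Backhand and Forehand), so the proposed strategy is not optimal.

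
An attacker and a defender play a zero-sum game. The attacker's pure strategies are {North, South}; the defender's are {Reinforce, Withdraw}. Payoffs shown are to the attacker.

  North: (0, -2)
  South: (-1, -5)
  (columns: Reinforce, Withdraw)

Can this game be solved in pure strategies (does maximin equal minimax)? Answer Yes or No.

Yes

Row minima: North → -2, South → -5; maximin = -2.
Column maxima: Reinforce → 0, Withdraw → -2; minimax = -2.
maximin = minimax = -2, so a saddle point exists.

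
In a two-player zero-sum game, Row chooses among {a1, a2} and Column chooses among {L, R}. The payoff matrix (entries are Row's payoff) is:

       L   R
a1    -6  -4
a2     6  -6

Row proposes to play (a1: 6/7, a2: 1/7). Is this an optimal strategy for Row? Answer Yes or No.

Yes

Against L this mix gives (6/7)·(-6) + (1/7)·6 = -30/7.
Against R this mix gives (6/7)·(-4) + (1/7)·(-6) = -30/7.
All of Column's active replies (L, R) yield -30/7, and no column does worse for Row. The mix makes Column indifferent and guarantees -30/7, so it is optimal.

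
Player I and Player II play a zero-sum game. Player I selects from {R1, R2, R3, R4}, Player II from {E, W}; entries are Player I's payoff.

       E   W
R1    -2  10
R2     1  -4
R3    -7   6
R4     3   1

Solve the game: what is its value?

Row minima: R1 → -2, R2 → -4, R3 → -7, R4 → 1; maximin = 1.
Column maxima: E → 3, W → 10; minimax = 3.
1 ≠ 3, so there is no saddle point; optimal play is mixed.
R2 is strictly dominated by R4, so Player I never plays it.
R3 is strictly dominated by R1, so Player I never plays it.
On the remaining 2×2 (R1, R4 vs E, W):
Let Player I play R1 with probability p. Expected payoff against E: (-2)p + 3(1−p) = −5p + 3; against W: 10p + 1(1−p) = 9p + 1.
Setting these equal: −5p + 3 = 9p + 1 ⇒ −14p = -2 ⇒ p = 1/7, and the value is (-5)·(1/7) + 3 = 16/7.
For Player II: with q = P(E), equating R1's and R4's payoffs gives −12q + 10 = 2q + 1 ⇒ q = 9/14.

16/7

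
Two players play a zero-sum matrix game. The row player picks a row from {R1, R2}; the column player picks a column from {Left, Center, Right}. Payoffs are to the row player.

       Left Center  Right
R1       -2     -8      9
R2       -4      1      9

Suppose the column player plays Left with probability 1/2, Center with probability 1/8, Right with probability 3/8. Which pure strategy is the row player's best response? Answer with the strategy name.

R2

Expected payoff of R1: (1/2)·(-2) + (1/8)·(-8) + (3/8)·9 = 11/8.
Expected payoff of R2: (1/2)·(-4) + (1/8)·1 + (3/8)·9 = 3/2.
The largest is 3/2, so the row player's best response is R2.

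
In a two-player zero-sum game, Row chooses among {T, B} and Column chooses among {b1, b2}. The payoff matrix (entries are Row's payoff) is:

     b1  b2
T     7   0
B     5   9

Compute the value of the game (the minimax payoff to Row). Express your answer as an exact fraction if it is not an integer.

Row minima: T → 0, B → 5; maximin = 5.
Column maxima: b1 → 7, b2 → 9; minimax = 7.
5 ≠ 7, so there is no saddle point; optimal play is mixed.
Let Row play T with probability p. Expected payoff against b1: 7p + 5(1−p) = 2p + 5; against b2: 0p + 9(1−p) = −9p + 9.
Setting these equal: 2p + 5 = −9p + 9 ⇒ 11p = 4 ⇒ p = 4/11, and the value is (2)·(4/11) + 5 = 63/11.
For Column: with q = P(b1), equating T's and B's payoffs gives 7q = −4q + 9 ⇒ q = 9/11.

63/11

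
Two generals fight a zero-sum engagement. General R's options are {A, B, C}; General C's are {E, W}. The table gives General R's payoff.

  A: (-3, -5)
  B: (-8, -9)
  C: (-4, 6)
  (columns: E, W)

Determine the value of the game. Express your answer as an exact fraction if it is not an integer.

-19/6

Row minima: A → -5, B → -9, C → -4; maximin = -4.
Column maxima: E → -3, W → 6; minimax = -3.
-4 ≠ -3, so there is no saddle point; optimal play is mixed.
B is strictly dominated by A, so General R never plays it.
On the remaining 2×2 (A, C vs E, W):
Let General R play A with probability p. Expected payoff against E: (-3)p + (-4)(1−p) = p − 4; against W: (-5)p + 6(1−p) = −11p + 6.
Setting these equal: p − 4 = −11p + 6 ⇒ 12p = 10 ⇒ p = 5/6, and the value is (1)·(5/6) − 4 = -19/6.
For General C: with q = P(E), equating A's and C's payoffs gives 2q − 5 = −10q + 6 ⇒ q = 11/12.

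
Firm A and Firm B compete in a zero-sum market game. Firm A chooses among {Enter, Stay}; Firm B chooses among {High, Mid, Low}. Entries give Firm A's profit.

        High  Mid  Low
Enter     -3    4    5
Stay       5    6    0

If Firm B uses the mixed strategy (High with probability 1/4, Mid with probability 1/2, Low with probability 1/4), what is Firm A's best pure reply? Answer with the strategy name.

Stay

Expected payoff of Enter: (1/4)·(-3) + (1/2)·4 + (1/4)·5 = 5/2.
Expected payoff of Stay: (1/4)·5 + (1/2)·6 + (1/4)·0 = 17/4.
The largest is 17/4, so Firm A's best response is Stay.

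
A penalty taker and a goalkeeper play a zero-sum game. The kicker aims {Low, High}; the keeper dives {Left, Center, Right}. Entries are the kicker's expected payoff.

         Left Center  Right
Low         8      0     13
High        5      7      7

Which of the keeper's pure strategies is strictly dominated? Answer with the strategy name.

Left holds the kicker's payoff strictly below Right in every row: 8 < 13, 5 < 7.
So Right is strictly dominated for the keeper.

Right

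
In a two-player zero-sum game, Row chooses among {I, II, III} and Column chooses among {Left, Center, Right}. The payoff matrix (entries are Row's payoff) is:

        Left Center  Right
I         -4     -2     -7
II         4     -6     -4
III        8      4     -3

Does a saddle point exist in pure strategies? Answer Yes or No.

Yes

Row minima: I → -7, II → -6, III → -3; maximin = -3.
Column maxima: Left → 8, Center → 4, Right → -3; minimax = -3.
maximin = minimax = -3, so a saddle point exists.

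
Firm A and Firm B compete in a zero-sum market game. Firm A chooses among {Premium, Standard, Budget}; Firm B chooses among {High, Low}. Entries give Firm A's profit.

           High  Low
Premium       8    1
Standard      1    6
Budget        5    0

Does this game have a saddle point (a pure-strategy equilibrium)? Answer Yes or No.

Row minima: Premium → 1, Standard → 1, Budget → 0; maximin = 1.
Column maxima: High → 8, Low → 6; minimax = 6.
1 ≠ 6, so no pure-strategy equilibrium exists.

No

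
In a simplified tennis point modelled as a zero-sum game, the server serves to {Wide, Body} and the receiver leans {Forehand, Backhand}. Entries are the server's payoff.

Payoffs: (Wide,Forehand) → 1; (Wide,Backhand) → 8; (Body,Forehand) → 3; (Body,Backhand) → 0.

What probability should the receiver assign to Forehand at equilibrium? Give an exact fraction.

Row minima: Wide → 1, Body → 0; maximin = 1.
Column maxima: Forehand → 3, Backhand → 8; minimax = 3.
1 ≠ 3, so there is no saddle point; optimal play is mixed.
Let the server play Wide with probability p. Expected payoff against Forehand: 1p + 3(1−p) = −2p + 3; against Backhand: 8p + 0(1−p) = 8p.
Setting these equal: −2p + 3 = 8p ⇒ −10p = -3 ⇒ p = 3/10, and the value is (-2)·(3/10) + 3 = 12/5.
For the receiver: with q = P(Forehand), equating Wide's and Body's payoffs gives −7q + 8 = 3q ⇒ q = 4/5.

4/5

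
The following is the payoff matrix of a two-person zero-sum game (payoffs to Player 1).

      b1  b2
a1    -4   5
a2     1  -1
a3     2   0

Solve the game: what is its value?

Row minima: a1 → -4, a2 → -1, a3 → 0; maximin = 0.
Column maxima: b1 → 2, b2 → 5; minimax = 2.
0 ≠ 2, so there is no saddle point; optimal play is mixed.
a2 is strictly dominated by a3, so Player 1 never plays it.
On the remaining 2×2 (a1, a3 vs b1, b2):
Let Player 1 play a1 with probability p. Expected payoff against b1: (-4)p + 2(1−p) = −6p + 2; against b2: 5p + 0(1−p) = 5p.
Setting these equal: −6p + 2 = 5p ⇒ −11p = -2 ⇒ p = 2/11, and the value is (-6)·(2/11) + 2 = 10/11.
For Player 2: with q = P(b1), equating a1's and a3's payoffs gives −9q + 5 = 2q ⇒ q = 5/11.

10/11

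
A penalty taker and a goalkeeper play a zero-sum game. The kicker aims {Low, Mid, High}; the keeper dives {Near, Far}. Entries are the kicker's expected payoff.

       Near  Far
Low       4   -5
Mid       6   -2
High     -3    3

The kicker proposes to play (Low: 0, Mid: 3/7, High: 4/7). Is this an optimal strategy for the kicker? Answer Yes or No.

Against Near this mix gives (3/7)·6 + (4/7)·(-3) = 6/7.
Against Far this mix gives (3/7)·(-2) + (4/7)·3 = 6/7.
All of the keeper's active replies (Near, Far) yield 6/7, and no column does worse for the kicker. The mix makes the keeper indifferent and guarantees 6/7, so it is optimal.

Yes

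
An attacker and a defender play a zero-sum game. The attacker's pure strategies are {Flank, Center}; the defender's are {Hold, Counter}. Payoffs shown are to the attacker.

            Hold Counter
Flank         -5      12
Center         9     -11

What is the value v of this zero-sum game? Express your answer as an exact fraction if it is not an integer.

Row minima: Flank → -5, Center → -11; maximin = -5.
Column maxima: Hold → 9, Counter → 12; minimax = 9.
-5 ≠ 9, so there is no saddle point; optimal play is mixed.
Let the attacker play Flank with probability p. Expected payoff against Hold: (-5)p + 9(1−p) = −14p + 9; against Counter: 12p + (-11)(1−p) = 23p − 11.
Setting these equal: −14p + 9 = 23p − 11 ⇒ −37p = -20 ⇒ p = 20/37, and the value is (-14)·(20/37) + 9 = 53/37.
For the defender: with q = P(Hold), equating Flank's and Center's payoffs gives −17q + 12 = 20q − 11 ⇒ q = 23/37.

53/37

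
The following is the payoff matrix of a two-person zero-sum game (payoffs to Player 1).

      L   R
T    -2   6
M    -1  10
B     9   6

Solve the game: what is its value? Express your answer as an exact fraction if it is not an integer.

Row minima: T → -2, M → -1, B → 6; maximin = 6.
Column maxima: L → 9, R → 10; minimax = 9.
6 ≠ 9, so there is no saddle point; optimal play is mixed.
T is strictly dominated by M, so Player 1 never plays it.
On the remaining 2×2 (M, B vs L, R):
Let Player 1 play M with probability p. Expected payoff against L: (-1)p + 9(1−p) = −10p + 9; against R: 10p + 6(1−p) = 4p + 6.
Setting these equal: −10p + 9 = 4p + 6 ⇒ −14p = -3 ⇒ p = 3/14, and the value is (-10)·(3/14) + 9 = 48/7.
For Player 2: with q = P(L), equating M's and B's payoffs gives −11q + 10 = 3q + 6 ⇒ q = 2/7.

48/7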